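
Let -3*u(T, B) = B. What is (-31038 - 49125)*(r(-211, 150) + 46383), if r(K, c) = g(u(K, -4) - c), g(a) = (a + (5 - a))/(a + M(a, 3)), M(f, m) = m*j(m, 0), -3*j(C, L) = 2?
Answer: -1680625391463/452 ≈ -3.7182e+9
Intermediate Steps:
u(T, B) = -B/3
j(C, L) = -⅔ (j(C, L) = -⅓*2 = -⅔)
M(f, m) = -2*m/3 (M(f, m) = m*(-⅔) = -2*m/3)
g(a) = 5/(-2 + a) (g(a) = (a + (5 - a))/(a - ⅔*3) = 5/(a - 2) = 5/(-2 + a))
r(K, c) = 5/(-⅔ - c) (r(K, c) = 5/(-2 + (-⅓*(-4) - c)) = 5/(-2 + (4/3 - c)) = 5/(-⅔ - c))
(-31038 - 49125)*(r(-211, 150) + 46383) = (-31038 - 49125)*(-15/(2 + 3*150) + 46383) = -80163*(-15/(2 + 450) + 46383) = -80163*(-15/452 + 46383) = -80163*20965101/452 = -1680625391463/452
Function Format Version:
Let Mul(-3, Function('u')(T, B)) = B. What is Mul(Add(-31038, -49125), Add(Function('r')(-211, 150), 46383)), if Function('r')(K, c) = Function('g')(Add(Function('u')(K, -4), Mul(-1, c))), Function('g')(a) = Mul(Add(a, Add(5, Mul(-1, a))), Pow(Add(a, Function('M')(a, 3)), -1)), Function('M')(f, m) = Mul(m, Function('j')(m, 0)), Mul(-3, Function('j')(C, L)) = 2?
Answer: Rational(-1680625391463, 452) ≈ -3.7182e+9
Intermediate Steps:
Function('u')(T, B) = Mul(Rational(-1, 3), B)
Function('j')(C, L) = Rational(-2, 3) (Function('j')(C, L) = Mul(Rational(-1, 3), 2) = Rational(-2, 3))
Function('M')(f, m) = Mul(Rational(-2, 3), m) (Function('M')(f, m) = Mul(m, Rational(-2, 3)) = Mul(Rational(-2, 3), m))
Function('g')(a) = Mul(5, Pow(Add(-2, a), -1)) (Function('g')(a) = Mul(Add(a, Add(5, Mul(-1, a))), Pow(Add(a, Mul(Rational(-2, 3), 3)), -1)) = Mul(5, Pow(Add(a, -2), -1)) = Mul(5, Pow(Add(-2, a), -1)))
Function('r')(K, c) = Mul(5, Pow(Add(Rational(-2, 3), Mul(-1, c)), -1)) (Function('r')(K, c) = Mul(5, Pow(Add(-2, Add(Mul(Rational(-1, 3), -4), Mul(-1, c))), -1)) = Mul(5, Pow(Add(-2, Add(Rational(4, 3), Mul(-1, c))), -1)) = Mul(5, Pow(Add(Rational(-2, 3), Mul(-1, c)), -1)))
Mul(Add(-31038, -49125), Add(Function('r')(-211, 150), 46383)) = Mul(Add(-31038, -49125), Add(Mul(-15, Pow(Add(2, Mul(3, 150)), -1)), 46383)) = Mul(-80163, Add(Mul(-15, Pow(Add(2, 450), -1)), 46383)) = Mul(-80163, Add(Mul(-15, Pow(452, -1)), 46383)) = Mul(-80163, Add(Mul(-15, Rational(1, 452)), 46383)) = Mul(-80163, Add(Rational(-15, 452), 46383)) = Mul(-80163, Rational(20965101, 452)) = Rational(-1680625391463, 452)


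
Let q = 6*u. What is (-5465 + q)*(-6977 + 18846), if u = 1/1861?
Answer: -120711990971/1861 ≈ -6.4864e+7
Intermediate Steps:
u = 1/1861 ≈ 0.00053735
q = 6/1861 (q = 6*(1/1861) = 6/1861 ≈ 0.0032241)
(-5465 + q)*(-6977 + 18846) = (-5465 + 6/1861)*(-6977 + 18846) = -10170359/1861*11869 = -120711990971/1861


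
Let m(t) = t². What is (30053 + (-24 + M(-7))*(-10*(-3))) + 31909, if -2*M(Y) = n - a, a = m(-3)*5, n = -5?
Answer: 61992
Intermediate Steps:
a = 45 (a = (-3)²*5 = 9*5 = 45)
M(Y) = 25 (M(Y) = -(-5 - 1*45)/2 = -(-5 - 45)/2 = -½*(-50) = 25)
(30053 + (-24 + M(-7))*(-10*(-3))) + 31909 = (30053 + (-24 + 25)*(-10*(-3))) + 31909 = (30053 + 1*30) + 31909 = (30053 + 30) + 31909 = 30083 + 31909 = 61992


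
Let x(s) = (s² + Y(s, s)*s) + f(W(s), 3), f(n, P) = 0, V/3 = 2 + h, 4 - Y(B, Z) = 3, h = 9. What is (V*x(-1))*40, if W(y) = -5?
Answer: 0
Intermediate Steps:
Y(B, Z) = 1 (Y(B, Z) = 4 - 1*3 = 4 - 3 = 1)
V = 33 (V = 3*(2 + 9) = 3*11 = 33)
x(s) = s + s² (x(s) = (s² + 1*s) + 0 = (s² + s) + 0 = (s + s²) + 0 = s + s²)
(V*x(-1))*40 = (33*(-(1 - 1)))*40 = (33*(-1*0))*40 = (33*0)*40 = 0*40 = 0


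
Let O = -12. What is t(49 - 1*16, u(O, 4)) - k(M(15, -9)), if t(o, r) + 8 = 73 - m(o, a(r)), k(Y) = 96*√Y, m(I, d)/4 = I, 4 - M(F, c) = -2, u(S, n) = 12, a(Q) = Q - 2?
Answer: -67 - 96*√6 ≈ -302.15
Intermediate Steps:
a(Q) = -2 + Q
M(F, c) = 6 (M(F, c) = 4 - 1*(-2) = 4 + 2 = 6)
m(I, d) = 4*I
t(o, r) = 65 - 4*o (t(o, r) = -8 + (73 - 4*o) = 65 - 4*o)
t(49 - 1*16, u(O, 4)) - k(M(15, -9)) = (65 - 4*(49 - 1*16)) - 96*√6 = (65 - 4*(49 - 16)) - 96*√6 = (65 - 4*33) - 96*√6 = (65 - 132) - 96*√6 = -67 - 96*√6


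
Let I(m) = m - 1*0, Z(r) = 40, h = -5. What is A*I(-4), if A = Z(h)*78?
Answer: -12480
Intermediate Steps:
I(m) = m (I(m) = m + 0 = m)
A = 3120 (A = 40*78 = 3120)
A*I(-4) = 3120*(-4) = -12480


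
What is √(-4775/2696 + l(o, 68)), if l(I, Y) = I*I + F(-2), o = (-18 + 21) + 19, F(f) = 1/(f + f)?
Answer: √875805710/1348 ≈ 21.954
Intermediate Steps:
F(f) = 1/(2*f)
o = 22 (o = 3 + 19 = 22)
l(I, Y) = -¼ + I² (l(I, Y) = I*I + (½)/(-2) = I² + (½)*(-½) = I² - ¼ = -¼ + I²)
√(-4775/2696 + l(o, 68)) = √(-4775/2696 + (-¼ + 22²)) = √(-4775*1/2696 + (-¼ + 484)) = √(-4775/2696 + 1935/4) = √(1299415/2696) = √875805710/1348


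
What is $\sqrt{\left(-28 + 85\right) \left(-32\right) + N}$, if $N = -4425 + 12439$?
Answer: $\sqrt{6190} \approx 78.677$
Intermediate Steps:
$N = 8014$
$\sqrt{\left(-28 + 85\right) \left(-32\right) + N} = \sqrt{\left(-28 + 85\right) \left(-32\right) + 8014} = \sqrt{57 \left(-32\right) + 8014} = \sqrt{-1824 + 8014} = \sqrt{6190}$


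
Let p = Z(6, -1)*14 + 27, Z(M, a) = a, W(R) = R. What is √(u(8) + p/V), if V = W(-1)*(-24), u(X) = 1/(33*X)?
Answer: √66/11 ≈ 0.73855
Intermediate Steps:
u(X) = 1/(33*X)
p = 13 (p = -1*14 + 27 = -14 + 27 = 13)
V = 24 (V = -1*(-24) = 24)
√(u(8) + p/V) = √((1/33)/8 + 13/24) = √((1/33)*(⅛) + 13*(1/24)) = √(1/264 + 13/24) = √(6/11) = √66/11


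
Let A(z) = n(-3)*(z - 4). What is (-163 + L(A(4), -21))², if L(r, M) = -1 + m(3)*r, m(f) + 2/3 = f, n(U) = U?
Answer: 26896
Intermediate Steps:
m(f) = -⅔ + f
A(z) = 12 - 3*z (A(z) = -3*(z - 4) = -3*(-4 + z) = 12 - 3*z)
L(r, M) = -1 + 7*r/3 (L(r, M) = -1 + (-⅔ + 3)*r = -1 + 7*r/3)
(-163 + L(A(4), -21))² = (-163 + (-1 + 7*(12 - 3*4)/3))² = (-163 + (-1 + 7*(12 - 12)/3))² = (-163 + (-1 + (7/3)*0))² = (-163 + (-1 + 0))² = (-163 - 1)² = (-164)² = 26896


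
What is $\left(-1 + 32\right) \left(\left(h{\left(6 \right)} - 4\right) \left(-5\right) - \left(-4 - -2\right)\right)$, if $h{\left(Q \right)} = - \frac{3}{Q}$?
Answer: $\frac{1519}{2} \approx 759.5$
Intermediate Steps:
$\left(-1 + 32\right) \left(\left(h{\left(6 \right)} - 4\right) \left(-5\right) - \left(-4 - -2\right)\right) = \left(-1 + 32\right) \left(\left(- \frac{3}{6} - 4\right) \left(-5\right) - \left(-4 - -2\right)\right) = 31 \left(\left(\left(-3\right) \frac{1}{6} - 4\right) \left(-5\right) - \left(-4 + 2\right)\right) = 31 \left(\left(- \frac{1}{2} - 4\right) \left(-5\right) - -2\right) = 31 \left(\left(- \frac{9}{2}\right) \left(-5\right) + 2\right) = 31 \left(\frac{45}{2} + 2\right) = 31 \cdot \frac{49}{2} = \frac{1519}{2}$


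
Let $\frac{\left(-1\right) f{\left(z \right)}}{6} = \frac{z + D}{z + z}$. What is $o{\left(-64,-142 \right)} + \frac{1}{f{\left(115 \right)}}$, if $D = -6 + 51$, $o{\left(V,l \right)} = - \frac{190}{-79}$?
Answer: $\frac{16423}{7584} \approx 2.1655$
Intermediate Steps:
$o{\left(V,l \right)} = \frac{190}{79}$ ($o{\left(V,l \right)} = \left(-190\right) \left(- \frac{1}{79}\right) = \frac{190}{79}$)
$D = 45$
$f{\left(z \right)} = - \frac{3 \left(45 + z\right)}{z}$ ($f{\left(z \right)} = - 6 \frac{z + 45}{z + z} = - 6 \frac{45 + z}{2 z} = - \frac{3 \left(45 + z\right)}{z}$)
$o{\left(-64,-142 \right)} + \frac{1}{f{\left(115 \right)}} = \frac{190}{79} + \frac{1}{-3 - \frac{135}{115}} = \frac{190}{79} + \frac{1}{-3 - \frac{27}{23}} = \frac{190}{79} + \frac{1}{- \frac{96}{23}} = \frac{190}{79} - \frac{23}{96} = \frac{16423}{7584}$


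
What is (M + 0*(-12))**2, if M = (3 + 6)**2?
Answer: 6561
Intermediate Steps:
M = 81 (M = 9**2 = 81)
(M + 0*(-12))**2 = (81 + 0*(-12))**2 = (81 + 0)**2 = 81**2 = 6561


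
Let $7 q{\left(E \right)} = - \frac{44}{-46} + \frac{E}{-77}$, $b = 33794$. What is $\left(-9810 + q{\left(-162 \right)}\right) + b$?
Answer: $\frac{297335068}{12397} \approx 23984.0$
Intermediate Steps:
$q{\left(E \right)} = \frac{22}{161} - \frac{E}{539}$ ($q{\left(E \right)} = \frac{- \frac{44}{-46} + \frac{E}{-77}}{7} = \frac{\left(-44\right) \left(- \frac{1}{46}\right) + E \left(- \frac{1}{77}\right)}{7} = \frac{\frac{22}{23} - \frac{E}{77}}{7} = \frac{22}{161} - \frac{E}{539}$)
$\left(-9810 + q{\left(-162 \right)}\right) + b = \left(-9810 + \left(\frac{22}{161} - - \frac{162}{539}\right)\right) + 33794 = \left(-9810 + \left(\frac{22}{161} + \frac{162}{539}\right)\right) + 33794 = \left(-9810 + \frac{5420}{12397}\right) + 33794 = - \frac{121609150}{12397} + 33794 = \frac{297335068}{12397}$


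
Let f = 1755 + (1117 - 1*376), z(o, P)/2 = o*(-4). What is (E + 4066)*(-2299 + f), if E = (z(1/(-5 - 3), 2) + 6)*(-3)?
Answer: 796865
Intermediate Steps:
z(o, P) = -8*o (z(o, P) = 2*(o*(-4)) = 2*(-4*o) = -8*o)
E = -21 (E = (-8/(-5 - 3) + 6)*(-3) = (-8/(-8) + 6)*(-3) = (-8*(-1/8) + 6)*(-3) = (1 + 6)*(-3) = 7*(-3) = -21)
f = 2496 (f = 1755 + (1117 - 376) = 1755 + 741 = 2496)
(E + 4066)*(-2299 + f) = (-21 + 4066)*(-2299 + 2496) = 4045*197 = 796865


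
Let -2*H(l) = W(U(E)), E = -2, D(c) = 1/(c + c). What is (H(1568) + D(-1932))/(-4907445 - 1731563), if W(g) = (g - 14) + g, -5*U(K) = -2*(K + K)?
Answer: -166147/128265634560 ≈ -1.2953e-6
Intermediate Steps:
D(c) = 1/(2*c)
U(K) = 4*K/5 (U(K) = -(-2)*(K + K)/5 = -(-2)*2*K/5 = -(-4)*K/5 = 4*K/5)
W(g) = -14 + 2*g (W(g) = (-14 + g) + g = -14 + 2*g)
H(l) = 43/5 (H(l) = -(-14 + 2*((⅘)*(-2)))/2 = -(-14 + 2*(-8/5))/2 = -(-14 - 16/5)/2 = -½*(-86/5) = 43/5)
(H(1568) + D(-1932))/(-4907445 - 1731563) = (43/5 + (½)/(-1932))/(-4907445 - 1731563) = (43/5 + (½)*(-1/1932))/(-6639008) = (43/5 - 1/3864)*(-1/6639008) = (166147/19320)*(-1/6639008) = -166147/128265634560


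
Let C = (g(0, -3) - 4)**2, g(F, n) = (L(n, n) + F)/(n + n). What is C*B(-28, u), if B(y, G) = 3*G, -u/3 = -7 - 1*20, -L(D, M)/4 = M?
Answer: 8748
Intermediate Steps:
L(D, M) = -4*M
g(F, n) = (F - 4*n)/(2*n) (g(F, n) = (-4*n + F)/(n + n) = (F - 4*n)/((2*n)) = (F - 4*n)*(1/(2*n)) = (F - 4*n)/(2*n))
u = 81 (u = -3*(-7 - 1*20) = -3*(-7 - 20) = -3*(-27) = 81)
C = 36 (C = ((-2 + (1/2)*0/(-3)) - 4)**2 = ((-2 + (1/2)*0*(-1/3)) - 4)**2 = ((-2 + 0) - 4)**2 = (-2 - 4)**2 = (-6)**2 = 36)
C*B(-28, u) = 36*(3*81) = 36*243 = 8748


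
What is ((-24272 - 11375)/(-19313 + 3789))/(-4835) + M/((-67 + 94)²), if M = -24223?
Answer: -1818169001083/54717675660 ≈ -33.228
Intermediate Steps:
((-24272 - 11375)/(-19313 + 3789))/(-4835) + M/((-67 + 94)²) = ((-24272 - 11375)/(-19313 + 3789))/(-4835) - 24223/(-67 + 94)² = -35647/(-15524)*(-1/4835) - 24223/(27²) = -35647*(-1/15524)*(-1/4835) - 24223/729 = (35647/15524)*(-1/4835) - 24223*1/729 = -35647/75058540 - 24223/729 = -1818169001083/54717675660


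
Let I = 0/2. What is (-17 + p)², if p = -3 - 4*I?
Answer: 400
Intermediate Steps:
I = 0 (I = 0*(½) = 0)
p = -3 (p = -3 - 4*0 = -3 + 0 = -3)
(-17 + p)² = (-17 - 3)² = (-20)² = 400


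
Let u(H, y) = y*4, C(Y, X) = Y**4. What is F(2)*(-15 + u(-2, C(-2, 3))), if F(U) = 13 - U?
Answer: 539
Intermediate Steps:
u(H, y) = 4*y
F(2)*(-15 + u(-2, C(-2, 3))) = (13 - 1*2)*(-15 + 4*(-2)**4) = (13 - 2)*(-15 + 4*16) = 11*(-15 + 64) = 11*49 = 539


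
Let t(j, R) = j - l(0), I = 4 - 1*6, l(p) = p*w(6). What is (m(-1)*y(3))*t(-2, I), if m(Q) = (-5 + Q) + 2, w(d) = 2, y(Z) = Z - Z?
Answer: 0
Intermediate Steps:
y(Z) = 0
m(Q) = -3 + Q
l(p) = 2*p (l(p) = p*2 = 2*p)
I = -2 (I = 4 - 6 = -2)
t(j, R) = j (t(j, R) = j - 2*0 = j - 1*0 = j + 0 = j)
(m(-1)*y(3))*t(-2, I) = ((-3 - 1)*0)*(-2) = -4*0*(-2) = 0*(-2) = 0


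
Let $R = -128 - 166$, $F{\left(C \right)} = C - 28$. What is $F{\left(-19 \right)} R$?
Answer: $13818$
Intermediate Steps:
$F{\left(C \right)} = -28 + C$
$R = -294$ ($R = -128 - 166 = -294$)
$F{\left(-19 \right)} R = \left(-28 - 19\right) \left(-294\right) = \left(-47\right) \left(-294\right) = 13818$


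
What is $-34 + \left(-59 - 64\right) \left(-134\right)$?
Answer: $16448$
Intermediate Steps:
$-34 + \left(-59 - 64\right) \left(-134\right) = -34 - -16482 = -34 + 16482 = 16448$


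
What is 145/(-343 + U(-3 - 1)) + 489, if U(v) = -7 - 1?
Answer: 171494/351 ≈ 488.59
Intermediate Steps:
U(v) = -8
145/(-343 + U(-3 - 1)) + 489 = 145/(-343 - 8) + 489 = 145/(-351) + 489 = -1/351*145 + 489 = -145/351 + 489 = 171494/351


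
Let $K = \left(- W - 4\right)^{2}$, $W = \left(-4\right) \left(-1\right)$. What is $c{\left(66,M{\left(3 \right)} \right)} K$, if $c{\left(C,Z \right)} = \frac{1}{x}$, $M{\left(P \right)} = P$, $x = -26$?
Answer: $- \frac{32}{13} \approx -2.4615$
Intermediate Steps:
$W = 4$
$c{\left(C,Z \right)} = - \frac{1}{26}$ ($c{\left(C,Z \right)} = \frac{1}{-26} = - \frac{1}{26}$)
$K = 64$ ($K = \left(\left(-1\right) 4 - 4\right)^{2} = \left(-4 - 4\right)^{2} = \left(-8\right)^{2} = 64$)
$c{\left(66,M{\left(3 \right)} \right)} K = \left(- \frac{1}{26}\right) 64 = - \frac{32}{13}$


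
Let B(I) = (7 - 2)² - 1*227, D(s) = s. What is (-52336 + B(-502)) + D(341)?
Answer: -52197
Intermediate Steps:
B(I) = -202 (B(I) = 5² - 227 = 25 - 227 = -202)
(-52336 + B(-502)) + D(341) = (-52336 - 202) + 341 = -52538 + 341 = -52197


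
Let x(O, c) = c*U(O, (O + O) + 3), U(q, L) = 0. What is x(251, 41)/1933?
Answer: 0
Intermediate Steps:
x(O, c) = 0 (x(O, c) = c*0 = 0)
x(251, 41)/1933 = 0/1933 = 0*(1/1933) = 0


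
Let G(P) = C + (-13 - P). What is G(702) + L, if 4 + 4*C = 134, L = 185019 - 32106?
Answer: 304461/2 ≈ 1.5223e+5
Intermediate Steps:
L = 152913
C = 65/2 (C = -1 + (1/4)*134 = -1 + 67/2 = 65/2 ≈ 32.500)
G(P) = 39/2 - P (G(P) = 65/2 + (-13 - P) = 39/2 - P)
G(702) + L = (39/2 - 1*702) + 152913 = (39/2 - 702) + 152913 = -1365/2 + 152913 = 304461/2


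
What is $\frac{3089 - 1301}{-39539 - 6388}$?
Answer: $- \frac{596}{15309} \approx -0.038931$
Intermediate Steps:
$\frac{3089 - 1301}{-39539 - 6388} = \frac{1788}{-45927} = 1788 \left(- \frac{1}{45927}\right) = - \frac{596}{15309}$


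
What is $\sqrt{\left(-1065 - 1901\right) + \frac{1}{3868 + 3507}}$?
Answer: $\frac{i \sqrt{6452903455}}{1475} \approx 54.461 i$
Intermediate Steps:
$\sqrt{\left(-1065 - 1901\right) + \frac{1}{3868 + 3507}} = \sqrt{\left(-1065 - 1901\right) + \frac{1}{7375}} = \sqrt{-2966 + \frac{1}{7375}} = \sqrt{- \frac{21874249}{7375}} = \frac{i \sqrt{6452903455}}{1475}$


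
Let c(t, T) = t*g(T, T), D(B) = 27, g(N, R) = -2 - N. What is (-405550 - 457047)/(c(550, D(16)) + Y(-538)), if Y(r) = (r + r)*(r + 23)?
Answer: -862597/538190 ≈ -1.6028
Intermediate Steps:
Y(r) = 2*r*(23 + r) (Y(r) = (2*r)*(23 + r) = 2*r*(23 + r))
c(t, T) = t*(-2 - T)
(-405550 - 457047)/(c(550, D(16)) + Y(-538)) = (-405550 - 457047)/(-1*550*(2 + 27) + 2*(-538)*(23 - 538)) = -862597/(-1*550*29 + 2*(-538)*(-515)) = -862597/(-15950 + 554140) = -862597/538190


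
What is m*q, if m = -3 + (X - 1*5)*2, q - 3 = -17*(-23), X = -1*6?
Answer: -9850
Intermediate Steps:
X = -6
q = 394 (q = 3 - 17*(-23) = 3 + 391 = 394)
m = -25 (m = -3 + (-6 - 1*5)*2 = -3 + (-6 - 5)*2 = -3 - 11*2 = -3 - 22 = -25)
m*q = -25*394 = -9850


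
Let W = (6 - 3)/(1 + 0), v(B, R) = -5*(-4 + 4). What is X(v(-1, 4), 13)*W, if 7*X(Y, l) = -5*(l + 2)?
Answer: -225/7 ≈ -32.143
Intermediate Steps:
v(B, R) = 0 (v(B, R) = -5*0 = 0)
X(Y, l) = -10/7 - 5*l/7 (X(Y, l) = (-5*(l + 2))/7 = (-5*(2 + l))/7 = (-10 - 5*l)/7 = -10/7 - 5*l/7)
W = 3 (W = 3/1 = 3*1 = 3)
X(v(-1, 4), 13)*W = (-10/7 - 5/7*13)*3 = (-10/7 - 65/7)*3 = -75/7*3 = -225/7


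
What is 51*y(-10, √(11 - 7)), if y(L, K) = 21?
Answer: 1071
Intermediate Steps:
51*y(-10, √(11 - 7)) = 51*21 = 1071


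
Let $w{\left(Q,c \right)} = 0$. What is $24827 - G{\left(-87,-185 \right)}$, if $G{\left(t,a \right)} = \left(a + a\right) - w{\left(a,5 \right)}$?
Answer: $25197$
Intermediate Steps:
$G{\left(t,a \right)} = 2 a$ ($G{\left(t,a \right)} = \left(a + a\right) - 0 = 2 a + 0 = 2 a$)
$24827 - G{\left(-87,-185 \right)} = 24827 - 2 \left(-185\right) = 24827 - -370 = 24827 + 370 = 25197$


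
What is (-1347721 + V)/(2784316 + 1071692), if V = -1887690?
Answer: -3235411/3856008 ≈ -0.83906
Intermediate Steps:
(-1347721 + V)/(2784316 + 1071692) = (-1347721 - 1887690)/(2784316 + 1071692) = -3235411/3856008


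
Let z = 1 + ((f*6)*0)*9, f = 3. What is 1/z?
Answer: 1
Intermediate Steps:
z = 1 (z = 1 + ((3*6)*0)*9 = 1 + (18*0)*9 = 1 + 0*9 = 1 + 0 = 1)
1/z = 1/1 = 1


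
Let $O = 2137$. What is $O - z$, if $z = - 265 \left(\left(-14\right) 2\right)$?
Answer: $-5283$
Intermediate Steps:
$z = 7420$ ($z = \left(-265\right) \left(-28\right) = 7420$)
$O - z = 2137 - 7420 = -5283$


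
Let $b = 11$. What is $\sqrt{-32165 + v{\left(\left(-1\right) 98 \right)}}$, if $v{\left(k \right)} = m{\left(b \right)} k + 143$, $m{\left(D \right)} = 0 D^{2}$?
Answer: $3 i \sqrt{3558} \approx 178.95 i$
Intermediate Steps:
$m{\left(D \right)} = 0$
$v{\left(k \right)} = 143$ ($v{\left(k \right)} = 0 k + 143 = 0 + 143 = 143$)
$\sqrt{-32165 + v{\left(\left(-1\right) 98 \right)}} = \sqrt{-32165 + 143} = \sqrt{-32022} = 3 i \sqrt{3558}$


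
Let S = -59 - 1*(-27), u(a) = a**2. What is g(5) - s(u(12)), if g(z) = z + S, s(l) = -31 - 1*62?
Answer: 66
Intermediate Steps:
s(l) = -93 (s(l) = -31 - 62 = -93)
S = -32 (S = -59 + 27 = -32)
g(z) = -32 + z (g(z) = z - 32 = -32 + z)
g(5) - s(u(12)) = (-32 + 5) - 1*(-93) = -27 + 93 = 66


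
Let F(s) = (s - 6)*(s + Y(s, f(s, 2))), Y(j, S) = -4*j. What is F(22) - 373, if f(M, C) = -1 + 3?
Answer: -1429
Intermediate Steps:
f(M, C) = 2
F(s) = -3*s*(-6 + s) (F(s) = (s - 6)*(s - 4*s) = (-6 + s)*(-3*s) = -3*s*(-6 + s))
F(22) - 373 = 3*22*(6 - 1*22) - 373 = 3*22*(6 - 22) - 373 = 3*22*(-16) - 373 = -1056 - 373 = -1429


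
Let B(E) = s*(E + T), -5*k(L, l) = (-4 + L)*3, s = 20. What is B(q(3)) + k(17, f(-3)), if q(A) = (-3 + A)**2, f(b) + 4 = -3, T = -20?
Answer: -2039/5 ≈ -407.80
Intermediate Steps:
f(b) = -7 (f(b) = -4 - 3 = -7)
k(L, l) = 12/5 - 3*L/5 (k(L, l) = -(-4 + L)*3/5 = -(-12 + 3*L)/5 = 12/5 - 3*L/5)
B(E) = -400 + 20*E (B(E) = 20*(E - 20) = 20*(-20 + E) = -400 + 20*E)
B(q(3)) + k(17, f(-3)) = (-400 + 20*(-3 + 3)**2) + (12/5 - 3/5*17) = (-400 + 20*0**2) + (12/5 - 51/5) = (-400 + 20*0) - 39/5 = (-400 + 0) - 39/5 = -400 - 39/5 = -2039/5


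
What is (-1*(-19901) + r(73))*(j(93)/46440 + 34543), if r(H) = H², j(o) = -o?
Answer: 449704237169/516 ≈ 8.7152e+8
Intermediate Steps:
(-1*(-19901) + r(73))*(j(93)/46440 + 34543) = (-1*(-19901) + 73²)*(-1*93/46440 + 34543) = (19901 + 5329)*(-93*1/46440 + 34543) = 25230*(-31/15480 + 34543) = 25230*(534725609/15480) = 449704237169/516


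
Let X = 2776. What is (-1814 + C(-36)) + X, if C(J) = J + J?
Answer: 890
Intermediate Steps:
C(J) = 2*J
(-1814 + C(-36)) + X = (-1814 + 2*(-36)) + 2776 = (-1814 - 72) + 2776 = -1886 + 2776 = 890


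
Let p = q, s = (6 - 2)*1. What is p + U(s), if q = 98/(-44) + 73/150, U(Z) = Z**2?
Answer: 11764/825 ≈ 14.259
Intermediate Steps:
s = 4 (s = 4*1 = 4)
q = -1436/825 (q = 98*(-1/44) + 73*(1/150) = -49/22 + 73/150 = -1436/825 ≈ -1.7406)
p = -1436/825 ≈ -1.7406
p + U(s) = -1436/825 + 4**2 = -1436/825 + 16 = 11764/825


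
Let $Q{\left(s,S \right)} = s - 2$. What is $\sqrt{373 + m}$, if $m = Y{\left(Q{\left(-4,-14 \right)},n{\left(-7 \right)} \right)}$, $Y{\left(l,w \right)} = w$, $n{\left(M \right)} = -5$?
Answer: $4 \sqrt{23} \approx 19.183$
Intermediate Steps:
$Q{\left(s,S \right)} = -2 + s$
$m = -5$
$\sqrt{373 + m} = \sqrt{373 - 5} = \sqrt{368} = 4 \sqrt{23}$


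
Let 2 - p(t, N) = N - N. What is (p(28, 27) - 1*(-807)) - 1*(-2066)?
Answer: 2875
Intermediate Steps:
p(t, N) = 2 (p(t, N) = 2 - (N - N) = 2 - 1*0 = 2 + 0 = 2)
(p(28, 27) - 1*(-807)) - 1*(-2066) = (2 - 1*(-807)) - 1*(-2066) = (2 + 807) + 2066 = 809 + 2066 = 2875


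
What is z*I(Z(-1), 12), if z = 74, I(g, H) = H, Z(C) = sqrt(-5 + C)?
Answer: 888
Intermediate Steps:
z*I(Z(-1), 12) = 74*12 = 888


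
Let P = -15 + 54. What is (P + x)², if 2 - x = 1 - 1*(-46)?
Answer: 36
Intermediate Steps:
P = 39
x = -45 (x = 2 - (1 - 1*(-46)) = 2 - (1 + 46) = 2 - 1*47 = 2 - 47 = -45)
(P + x)² = (39 - 45)² = (-6)² = 36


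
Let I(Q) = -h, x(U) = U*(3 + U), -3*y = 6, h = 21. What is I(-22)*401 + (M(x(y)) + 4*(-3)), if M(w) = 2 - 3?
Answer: -8434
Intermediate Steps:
y = -2 (y = -⅓*6 = -2)
M(w) = -1
I(Q) = -21 (I(Q) = -1*21 = -21)
I(-22)*401 + (M(x(y)) + 4*(-3)) = -21*401 + (-1 + 4*(-3)) = -8421 + (-1 - 12) = -8421 - 13 = -8434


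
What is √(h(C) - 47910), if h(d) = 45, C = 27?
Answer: I*√47865 ≈ 218.78*I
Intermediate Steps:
√(h(C) - 47910) = √(45 - 47910) = √(-47865) = I*√47865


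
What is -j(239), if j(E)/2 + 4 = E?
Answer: -470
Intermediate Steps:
j(E) = -8 + 2*E
-j(239) = -(-8 + 2*239) = -(-8 + 478) = -1*470 = -470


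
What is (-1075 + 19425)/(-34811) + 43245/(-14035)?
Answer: -50369827/13959211 ≈ -3.6084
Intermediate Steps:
(-1075 + 19425)/(-34811) + 43245/(-14035) = 18350*(-1/34811) + 43245*(-1/14035) = -18350/34811 - 8649/2807 = -50369827/13959211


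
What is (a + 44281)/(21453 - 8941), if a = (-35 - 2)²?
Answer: 22825/6256 ≈ 3.6485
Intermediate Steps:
a = 1369 (a = (-37)² = 1369)
(a + 44281)/(21453 - 8941) = (1369 + 44281)/(21453 - 8941) = 45650/12512 = 45650*(1/12512) = 22825/6256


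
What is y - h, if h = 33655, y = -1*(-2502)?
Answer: -31153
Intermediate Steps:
y = 2502
y - h = 2502 - 1*33655 = 2502 - 33655 = -31153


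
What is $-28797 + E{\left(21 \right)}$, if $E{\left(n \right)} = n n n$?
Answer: $-19536$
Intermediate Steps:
$E{\left(n \right)} = n^{3}$ ($E{\left(n \right)} = n^{2} n = n^{3}$)
$-28797 + E{\left(21 \right)} = -28797 + 21^{3} = -28797 + 9261 = -19536$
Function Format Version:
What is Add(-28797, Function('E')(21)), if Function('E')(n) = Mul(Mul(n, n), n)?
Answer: -19536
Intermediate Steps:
Function('E')(n) = Pow(n, 3) (Function('E')(n) = Mul(Pow(n, 2), n) = Pow(n, 3))
Add(-28797, Function('E')(21)) = Add(-28797, Pow(21, 3)) = Add(-28797, 9261) = -19536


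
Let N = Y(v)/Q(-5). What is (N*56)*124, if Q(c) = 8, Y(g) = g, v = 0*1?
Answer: 0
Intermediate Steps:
v = 0
N = 0 (N = 0/8 = 0*(1/8) = 0)
(N*56)*124 = (0*56)*124 = 0*124 = 0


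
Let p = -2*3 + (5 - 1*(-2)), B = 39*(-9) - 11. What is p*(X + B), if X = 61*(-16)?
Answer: -1338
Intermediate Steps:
X = -976
B = -362 (B = -351 - 11 = -362)
p = 1 (p = -6 + (5 + 2) = -6 + 7 = 1)
p*(X + B) = 1*(-976 - 362) = 1*(-1338) = -1338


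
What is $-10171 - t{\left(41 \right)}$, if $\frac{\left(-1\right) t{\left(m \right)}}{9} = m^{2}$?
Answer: $4958$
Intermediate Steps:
$t{\left(m \right)} = - 9 m^{2}$
$-10171 - t{\left(41 \right)} = -10171 - - 9 \cdot 41^{2} = -10171 - \left(-9\right) 1681 = -10171 - -15129 = -10171 + 15129 = 4958$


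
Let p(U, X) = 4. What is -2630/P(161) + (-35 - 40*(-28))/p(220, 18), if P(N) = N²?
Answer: 28113765/103684 ≈ 271.15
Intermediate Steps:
-2630/P(161) + (-35 - 40*(-28))/p(220, 18) = -2630/(161²) + (-35 - 40*(-28))/4 = -2630/25921 + (-35 + 1120)*(¼) = -2630*1/25921 + 1085*(¼) = -2630/25921 + 1085/4 = 28113765/103684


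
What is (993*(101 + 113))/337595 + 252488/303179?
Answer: 149664830218/102351714505 ≈ 1.4623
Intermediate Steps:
(993*(101 + 113))/337595 + 252488/303179 = (993*214)*(1/337595) + 252488*(1/303179) = 212502*(1/337595) + 252488/303179 = 212502/337595 + 252488/303179 = 149664830218/102351714505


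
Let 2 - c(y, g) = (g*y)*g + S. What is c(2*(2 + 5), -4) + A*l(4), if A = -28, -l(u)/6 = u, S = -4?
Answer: 454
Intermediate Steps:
l(u) = -6*u
c(y, g) = 6 - y*g² (c(y, g) = 2 - ((g*y)*g - 4) = 2 - (y*g² - 4) = 2 - (-4 + y*g²) = 2 + (4 - y*g²) = 6 - y*g²)
c(2*(2 + 5), -4) + A*l(4) = (6 - 1*2*(2 + 5)*(-4)²) - (-168)*4 = (6 - 1*2*7*16) - 28*(-24) = (6 - 1*14*16) + 672 = (6 - 224) + 672 = -218 + 672 = 454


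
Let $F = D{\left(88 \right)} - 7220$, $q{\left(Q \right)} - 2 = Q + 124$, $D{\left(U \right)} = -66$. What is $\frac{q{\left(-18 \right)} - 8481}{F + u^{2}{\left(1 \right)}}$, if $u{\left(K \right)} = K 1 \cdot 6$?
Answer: $\frac{8373}{7250} \approx 1.1549$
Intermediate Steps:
$u{\left(K \right)} = 6 K$ ($u{\left(K \right)} = K 6 = 6 K$)
$q{\left(Q \right)} = 126 + Q$ ($q{\left(Q \right)} = 2 + \left(Q + 124\right) = 2 + \left(124 + Q\right) = 126 + Q$)
$F = -7286$ ($F = -66 - 7220 = -7286$)
$\frac{q{\left(-18 \right)} - 8481}{F + u^{2}{\left(1 \right)}} = \frac{\left(126 - 18\right) - 8481}{-7286 + \left(6 \cdot 1\right)^{2}} = \frac{108 - 8481}{-7286 + 6^{2}} = - \frac{8373}{-7286 + 36} = - \frac{8373}{-7250} = \left(-8373\right) \left(- \frac{1}{7250}\right) = \frac{8373}{7250}$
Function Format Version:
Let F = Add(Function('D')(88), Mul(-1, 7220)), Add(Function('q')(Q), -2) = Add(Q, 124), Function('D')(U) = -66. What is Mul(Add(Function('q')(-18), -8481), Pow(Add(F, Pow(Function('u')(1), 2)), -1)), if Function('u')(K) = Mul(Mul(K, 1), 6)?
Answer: Rational(8373, 7250) ≈ 1.1549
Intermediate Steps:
Function('u')(K) = Mul(6, K) (Function('u')(K) = Mul(K, 6) = Mul(6, K))
Function('q')(Q) = Add(126, Q) (Function('q')(Q) = Add(2, Add(Q, 124)) = Add(2, Add(124, Q)) = Add(126, Q))
F = -7286 (F = Add(-66, Mul(-1, 7220)) = Add(-66, -7220) = -7286)
Mul(Add(Function('q')(-18), -8481), Pow(Add(F, Pow(Function('u')(1), 2)), -1)) = Mul(Add(Add(126, -18), -8481), Pow(Add(-7286, Pow(Mul(6, 1), 2)), -1)) = Mul(Add(108, -8481), Pow(Add(-7286, Pow(6, 2)), -1)) = Mul(-8373, Pow(Add(-7286, 36), -1)) = Mul(-8373, Pow(-7250, -1)) = Mul(-8373, Rational(-1, 7250)) = Rational(8373, 7250)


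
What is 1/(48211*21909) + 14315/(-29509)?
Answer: -15120287418176/31169022863691 ≈ -0.48511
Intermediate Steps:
1/(48211*21909) + 14315/(-29509) = (1/48211)*(1/21909) + 14315*(-1/29509) = 1/1056254799 - 14315/29509 = -15120287418176/31169022863691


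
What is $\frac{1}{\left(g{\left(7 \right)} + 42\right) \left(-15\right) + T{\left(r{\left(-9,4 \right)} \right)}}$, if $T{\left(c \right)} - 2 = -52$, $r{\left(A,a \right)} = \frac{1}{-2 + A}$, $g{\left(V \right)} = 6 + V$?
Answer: $- \frac{1}{875} \approx -0.0011429$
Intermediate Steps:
$T{\left(c \right)} = -50$ ($T{\left(c \right)} = 2 - 52 = -50$)
$\frac{1}{\left(g{\left(7 \right)} + 42\right) \left(-15\right) + T{\left(r{\left(-9,4 \right)} \right)}} = \frac{1}{\left(\left(6 + 7\right) + 42\right) \left(-15\right) - 50} = \frac{1}{\left(13 + 42\right) \left(-15\right) - 50} = \frac{1}{55 \left(-15\right) - 50} = \frac{1}{-825 - 50} = \frac{1}{-875} = - \frac{1}{875}$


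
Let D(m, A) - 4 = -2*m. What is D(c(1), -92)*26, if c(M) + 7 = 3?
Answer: 312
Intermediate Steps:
c(M) = -4 (c(M) = -7 + 3 = -4)
D(m, A) = 4 - 2*m
D(c(1), -92)*26 = (4 - 2*(-4))*26 = (4 + 8)*26 = 12*26 = 312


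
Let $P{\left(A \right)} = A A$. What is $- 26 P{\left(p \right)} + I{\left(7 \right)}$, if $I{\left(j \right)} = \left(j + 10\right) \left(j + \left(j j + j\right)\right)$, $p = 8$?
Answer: $-593$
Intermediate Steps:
$I{\left(j \right)} = \left(10 + j\right) \left(j^{2} + 2 j\right)$ ($I{\left(j \right)} = \left(10 + j\right) \left(j + \left(j^{2} + j\right)\right) = \left(10 + j\right) \left(j + \left(j + j^{2}\right)\right) = \left(10 + j\right) \left(j^{2} + 2 j\right)$)
$P{\left(A \right)} = A^{2}$
$- 26 P{\left(p \right)} + I{\left(7 \right)} = - 26 \cdot 8^{2} + 7 \left(20 + 7^{2} + 12 \cdot 7\right) = \left(-26\right) 64 + 7 \left(20 + 49 + 84\right) = -1664 + 7 \cdot 153 = -1664 + 1071 = -593$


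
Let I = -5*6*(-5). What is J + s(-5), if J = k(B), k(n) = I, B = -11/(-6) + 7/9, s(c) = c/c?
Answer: 151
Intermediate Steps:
s(c) = 1
I = 150 (I = -30*(-5) = 150)
B = 47/18 (B = -11*(-1/6) + 7*(1/9) = 11/6 + 7/9 = 47/18 ≈ 2.6111)
k(n) = 150
J = 150
J + s(-5) = 150 + 1 = 151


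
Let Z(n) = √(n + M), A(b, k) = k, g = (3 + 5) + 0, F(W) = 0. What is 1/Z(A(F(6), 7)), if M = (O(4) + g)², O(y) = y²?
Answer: √583/583 ≈ 0.041416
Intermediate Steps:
g = 8 (g = 8 + 0 = 8)
M = 576 (M = (4² + 8)² = (16 + 8)² = 24² = 576)
Z(n) = √(576 + n) (Z(n) = √(n + 576) = √(576 + n))
1/Z(A(F(6), 7)) = 1/(√(576 + 7)) = 1/(√583) = √583/583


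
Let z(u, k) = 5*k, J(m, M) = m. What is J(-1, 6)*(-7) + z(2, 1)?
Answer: 12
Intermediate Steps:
J(-1, 6)*(-7) + z(2, 1) = -1*(-7) + 5*1 = 7 + 5 = 12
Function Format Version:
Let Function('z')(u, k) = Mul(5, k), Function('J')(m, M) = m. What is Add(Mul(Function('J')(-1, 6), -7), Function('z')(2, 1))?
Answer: 12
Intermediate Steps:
Add(Mul(Function('J')(-1, 6), -7), Function('z')(2, 1)) = Add(Mul(-1, -7), Mul(5, 1)) = Add(7, 5) = 12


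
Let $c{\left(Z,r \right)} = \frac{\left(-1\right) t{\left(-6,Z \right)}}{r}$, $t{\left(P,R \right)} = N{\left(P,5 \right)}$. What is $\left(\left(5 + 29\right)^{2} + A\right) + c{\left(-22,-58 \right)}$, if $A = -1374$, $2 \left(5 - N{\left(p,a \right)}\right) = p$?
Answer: $- \frac{6318}{29} \approx -217.86$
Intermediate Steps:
$N{\left(p,a \right)} = 5 - \frac{p}{2}$
$t{\left(P,R \right)} = 5 - \frac{P}{2}$
$c{\left(Z,r \right)} = - \frac{8}{r}$ ($c{\left(Z,r \right)} = \frac{\left(-1\right) \left(5 - -3\right)}{r} = \frac{\left(-1\right) \left(5 + 3\right)}{r} = \frac{\left(-1\right) 8}{r} = - \frac{8}{r}$)
$\left(\left(5 + 29\right)^{2} + A\right) + c{\left(-22,-58 \right)} = \left(\left(5 + 29\right)^{2} - 1374\right) - \frac{8}{-58} = \left(34^{2} - 1374\right) - - \frac{4}{29} = \left(1156 - 1374\right) + \frac{4}{29} = -218 + \frac{4}{29} = - \frac{6318}{29}$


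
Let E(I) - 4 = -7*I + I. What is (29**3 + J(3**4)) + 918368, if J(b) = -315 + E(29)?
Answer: 942272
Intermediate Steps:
E(I) = 4 - 6*I (E(I) = 4 + (-7*I + I) = 4 - 6*I)
J(b) = -485 (J(b) = -315 + (4 - 6*29) = -315 + (4 - 174) = -315 - 170 = -485)
(29**3 + J(3**4)) + 918368 = (29**3 - 485) + 918368 = (24389 - 485) + 918368 = 23904 + 918368 = 942272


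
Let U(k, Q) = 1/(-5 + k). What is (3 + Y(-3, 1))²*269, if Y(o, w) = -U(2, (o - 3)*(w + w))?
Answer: 26900/9 ≈ 2988.9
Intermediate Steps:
Y(o, w) = ⅓ (Y(o, w) = -1/(-5 + 2) = -1/(-3) = -1*(-⅓) = ⅓)
(3 + Y(-3, 1))²*269 = (3 + ⅓)²*269 = (10/3)²*269 = (100/9)*269 = 26900/9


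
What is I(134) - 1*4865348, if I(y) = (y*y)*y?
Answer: -2459244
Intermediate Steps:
I(y) = y**3 (I(y) = y**2*y = y**3)
I(134) - 1*4865348 = 134**3 - 1*4865348 = 2406104 - 4865348 = -2459244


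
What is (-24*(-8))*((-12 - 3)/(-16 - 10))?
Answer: 1440/13 ≈ 110.77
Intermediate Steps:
(-24*(-8))*((-12 - 3)/(-16 - 10)) = 192*(-15/(-26)) = 192*(-15*(-1/26)) = 192*(15/26) = 1440/13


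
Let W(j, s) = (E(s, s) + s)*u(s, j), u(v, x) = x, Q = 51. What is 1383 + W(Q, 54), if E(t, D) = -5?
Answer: 3882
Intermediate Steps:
W(j, s) = j*(-5 + s) (W(j, s) = (-5 + s)*j = j*(-5 + s))
1383 + W(Q, 54) = 1383 + 51*(-5 + 54) = 1383 + 51*49 = 1383 + 2499 = 3882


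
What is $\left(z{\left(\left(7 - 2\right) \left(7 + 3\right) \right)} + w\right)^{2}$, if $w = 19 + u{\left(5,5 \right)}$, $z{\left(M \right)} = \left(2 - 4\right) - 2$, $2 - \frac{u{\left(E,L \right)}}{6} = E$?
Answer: $9$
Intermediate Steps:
$u{\left(E,L \right)} = 12 - 6 E$
$z{\left(M \right)} = -4$ ($z{\left(M \right)} = -2 - 2 = -4$)
$w = 1$ ($w = 19 + \left(12 - 30\right) = 19 - 18 = 1$)
$\left(z{\left(\left(7 - 2\right) \left(7 + 3\right) \right)} + w\right)^{2} = \left(-4 + 1\right)^{2} = \left(-3\right)^{2} = 9$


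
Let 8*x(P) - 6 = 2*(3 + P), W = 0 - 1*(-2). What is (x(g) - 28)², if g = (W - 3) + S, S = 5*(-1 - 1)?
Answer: 13689/16 ≈ 855.56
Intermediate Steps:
W = 2 (W = 0 + 2 = 2)
S = -10 (S = 5*(-2) = -10)
g = -11 (g = (2 - 3) - 10 = -1 - 10 = -11)
x(P) = 3/2 + P/4 (x(P) = ¾ + (2*(3 + P))/8 = ¾ + (6 + 2*P)/8 = ¾ + (¾ + P/4) = 3/2 + P/4)
(x(g) - 28)² = ((3/2 + (¼)*(-11)) - 28)² = ((3/2 - 11/4) - 28)² = (-5/4 - 28)² = (-117/4)² = 13689/16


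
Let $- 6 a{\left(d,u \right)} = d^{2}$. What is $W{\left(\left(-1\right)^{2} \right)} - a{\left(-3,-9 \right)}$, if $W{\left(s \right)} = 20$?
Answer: $\frac{43}{2} \approx 21.5$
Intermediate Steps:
$a{\left(d,u \right)} = - \frac{d^{2}}{6}$
$W{\left(\left(-1\right)^{2} \right)} - a{\left(-3,-9 \right)} = 20 - - \frac{\left(-3\right)^{2}}{6} = 20 - \left(- \frac{1}{6}\right) 9 = 20 - - \frac{3}{2} = 20 + \frac{3}{2} = \frac{43}{2}$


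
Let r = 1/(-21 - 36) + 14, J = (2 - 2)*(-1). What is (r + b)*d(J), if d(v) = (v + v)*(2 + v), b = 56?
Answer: 0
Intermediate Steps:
J = 0 (J = 0*(-1) = 0)
d(v) = 2*v*(2 + v) (d(v) = (2*v)*(2 + v) = 2*v*(2 + v))
r = 797/57 (r = 1/(-57) + 14 = -1/57 + 14 = 797/57 ≈ 13.982)
(r + b)*d(J) = (797/57 + 56)*(2*0*(2 + 0)) = 3989*(2*0*2)/57 = (3989/57)*0 = 0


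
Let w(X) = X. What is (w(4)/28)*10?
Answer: 10/7 ≈ 1.4286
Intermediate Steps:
(w(4)/28)*10 = (4/28)*10 = (4*(1/28))*10 = (⅐)*10 = 10/7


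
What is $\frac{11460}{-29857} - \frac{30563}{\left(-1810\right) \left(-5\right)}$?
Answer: $- \frac{1016232491}{270205850} \approx -3.761$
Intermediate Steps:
$\frac{11460}{-29857} - \frac{30563}{\left(-1810\right) \left(-5\right)} = 11460 \left(- \frac{1}{29857}\right) - \frac{30563}{9050} = - \frac{11460}{29857} - \frac{30563}{9050} = - \frac{1016232491}{270205850}$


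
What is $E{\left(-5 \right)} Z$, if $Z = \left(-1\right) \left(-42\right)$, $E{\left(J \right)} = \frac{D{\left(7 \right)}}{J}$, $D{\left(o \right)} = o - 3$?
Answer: $- \frac{168}{5} \approx -33.6$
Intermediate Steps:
$D{\left(o \right)} = -3 + o$
$E{\left(J \right)} = \frac{4}{J}$ ($E{\left(J \right)} = \frac{-3 + 7}{J} = \frac{4}{J}$)
$Z = 42$
$E{\left(-5 \right)} Z = \frac{4}{-5} \cdot 42 = 4 \left(- \frac{1}{5}\right) 42 = \left(- \frac{4}{5}\right) 42 = - \frac{168}{5}$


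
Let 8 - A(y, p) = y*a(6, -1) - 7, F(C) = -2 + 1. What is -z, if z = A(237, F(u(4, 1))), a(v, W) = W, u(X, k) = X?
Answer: -252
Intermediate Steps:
F(C) = -1
A(y, p) = 15 + y (A(y, p) = 8 - (y*(-1) - 7) = 8 - (-y - 7) = 8 - (-7 - y) = 8 + (7 + y) = 15 + y)
z = 252 (z = 15 + 237 = 252)
-z = -1*252 = -252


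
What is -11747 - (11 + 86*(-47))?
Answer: -7716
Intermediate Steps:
-11747 - (11 + 86*(-47)) = -11747 - (11 - 4042) = -11747 - 1*(-4031) = -11747 + 4031 = -7716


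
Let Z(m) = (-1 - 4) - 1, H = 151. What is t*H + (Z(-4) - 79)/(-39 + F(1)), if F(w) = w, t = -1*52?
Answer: -298291/38 ≈ -7849.8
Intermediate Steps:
t = -52
Z(m) = -6 (Z(m) = -5 - 1 = -6)
t*H + (Z(-4) - 79)/(-39 + F(1)) = -52*151 + (-6 - 79)/(-39 + 1) = -7852 - 85/(-38) = -7852 - 85*(-1/38) = -7852 + 85/38 = -298291/38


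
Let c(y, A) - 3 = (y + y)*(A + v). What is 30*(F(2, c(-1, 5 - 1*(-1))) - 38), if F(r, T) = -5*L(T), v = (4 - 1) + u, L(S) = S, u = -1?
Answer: 810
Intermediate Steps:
v = 2 (v = (4 - 1) - 1 = 3 - 1 = 2)
c(y, A) = 3 + 2*y*(2 + A) (c(y, A) = 3 + (y + y)*(A + 2) = 3 + (2*y)*(2 + A) = 3 + 2*y*(2 + A))
F(r, T) = -5*T
30*(F(2, c(-1, 5 - 1*(-1))) - 38) = 30*(-5*(3 + 4*(-1) + 2*(5 - 1*(-1))*(-1)) - 38) = 30*(-5*(3 - 4 + 2*(5 + 1)*(-1)) - 38) = 30*(-5*(3 - 4 + 2*6*(-1)) - 38) = 30*(-5*(3 - 4 - 12) - 38) = 30*(-5*(-13) - 38) = 30*(65 - 38) = 30*27 = 810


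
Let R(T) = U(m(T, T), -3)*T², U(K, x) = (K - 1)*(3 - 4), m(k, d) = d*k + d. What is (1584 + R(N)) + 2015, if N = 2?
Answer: 3579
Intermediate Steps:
m(k, d) = d + d*k
U(K, x) = 1 - K (U(K, x) = (-1 + K)*(-1) = 1 - K)
R(T) = T²*(1 - T*(1 + T)) (R(T) = (1 - T*(1 + T))*T² = T²*(1 - T*(1 + T)))
(1584 + R(N)) + 2015 = (1584 + 2²*(1 - 1*2*(1 + 2))) + 2015 = (1584 + 4*(1 - 1*2*3)) + 2015 = (1584 + 4*(1 - 6)) + 2015 = (1584 + 4*(-5)) + 2015 = (1584 - 20) + 2015 = 1564 + 2015 = 3579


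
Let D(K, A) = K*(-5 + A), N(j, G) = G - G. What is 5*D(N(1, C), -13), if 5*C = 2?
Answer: 0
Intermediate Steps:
C = ⅖ (C = (⅕)*2 = ⅖ ≈ 0.40000)
N(j, G) = 0
5*D(N(1, C), -13) = 5*(0*(-5 - 13)) = 5*(0*(-18)) = 5*0 = 0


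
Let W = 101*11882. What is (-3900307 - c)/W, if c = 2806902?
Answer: -6707209/1200082 ≈ -5.5890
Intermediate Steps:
W = 1200082
(-3900307 - c)/W = (-3900307 - 1*2806902)/1200082 = (-3900307 - 2806902)*(1/1200082) = -6707209*1/1200082 = -6707209/1200082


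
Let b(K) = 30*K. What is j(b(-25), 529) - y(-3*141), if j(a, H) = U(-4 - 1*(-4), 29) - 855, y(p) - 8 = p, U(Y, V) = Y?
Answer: -440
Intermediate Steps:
y(p) = 8 + p
j(a, H) = -855 (j(a, H) = (-4 - 1*(-4)) - 855 = (-4 + 4) - 855 = 0 - 855 = -855)
j(b(-25), 529) - y(-3*141) = -855 - (8 - 3*141) = -855 - (8 - 423) = -855 - 1*(-415) = -855 + 415 = -440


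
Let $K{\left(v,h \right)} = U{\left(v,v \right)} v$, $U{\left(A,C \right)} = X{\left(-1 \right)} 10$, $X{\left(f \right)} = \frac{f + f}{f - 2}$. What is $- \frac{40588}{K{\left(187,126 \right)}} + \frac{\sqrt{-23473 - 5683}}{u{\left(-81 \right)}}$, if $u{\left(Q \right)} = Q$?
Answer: $- \frac{30441}{935} - \frac{2 i \sqrt{7289}}{81} \approx -32.557 - 2.108 i$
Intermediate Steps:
$X{\left(f \right)} = \frac{2 f}{-2 + f}$
$U{\left(A,C \right)} = \frac{20}{3}$ ($U{\left(A,C \right)} = 2 \left(-1\right) \frac{1}{-2 - 1} \cdot 10 = 2 \left(-1\right) \frac{1}{-3} \cdot 10 = 2 \left(-1\right) \left(- \frac{1}{3}\right) 10 = \frac{2}{3} \cdot 10 = \frac{20}{3}$)
$K{\left(v,h \right)} = \frac{20 v}{3}$
$- \frac{40588}{K{\left(187,126 \right)}} + \frac{\sqrt{-23473 - 5683}}{u{\left(-81 \right)}} = - \frac{40588}{\frac{20}{3} \cdot 187} + \frac{\sqrt{-23473 - 5683}}{-81} = - \frac{40588}{\frac{3740}{3}} + \sqrt{-29156} \left(- \frac{1}{81}\right) = \left(-40588\right) \frac{3}{3740} + 2 i \sqrt{7289} \left(- \frac{1}{81}\right) = - \frac{30441}{935} - \frac{2 i \sqrt{7289}}{81}$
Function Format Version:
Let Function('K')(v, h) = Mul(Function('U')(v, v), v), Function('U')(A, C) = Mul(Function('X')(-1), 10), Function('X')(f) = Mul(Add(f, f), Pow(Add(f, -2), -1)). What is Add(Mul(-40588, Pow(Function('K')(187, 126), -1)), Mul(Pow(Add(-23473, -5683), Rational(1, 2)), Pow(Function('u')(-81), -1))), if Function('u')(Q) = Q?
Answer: Add(Rational(-30441, 935), Mul(Rational(-2, 81), I, Pow(7289, Rational(1, 2)))) ≈ Add(-32.557, Mul(-2.1080, I))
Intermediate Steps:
Function('X')(f) = Mul(2, f, Pow(Add(-2, f), -1)) (Function('X')(f) = Mul(Mul(2, f), Pow(Add(-2, f), -1)) = Mul(2, f, Pow(Add(-2, f), -1)))
Function('U')(A, C) = Rational(20, 3) (Function('U')(A, C) = Mul(Mul(2, -1, Pow(Add(-2, -1), -1)), 10) = Mul(Mul(2, -1, Pow(-3, -1)), 10) = Mul(Mul(2, -1, Rational(-1, 3)), 10) = Mul(Rational(2, 3), 10) = Rational(20, 3))
Function('K')(v, h) = Mul(Rational(20, 3), v)
Add(Mul(-40588, Pow(Function('K')(187, 126), -1)), Mul(Pow(Add(-23473, -5683), Rational(1, 2)), Pow(Function('u')(-81), -1))) = Add(Mul(-40588, Pow(Mul(Rational(20, 3), 187), -1)), Mul(Pow(Add(-23473, -5683), Rational(1, 2)), Pow(-81, -1))) = Add(Mul(-40588, Pow(Rational(3740, 3), -1)), Mul(Pow(-29156, Rational(1, 2)), Rational(-1, 81))) = Add(Mul(-40588, Rational(3, 3740)), Mul(Mul(2, I, Pow(7289, Rational(1, 2))), Rational(-1, 81))) = Add(Rational(-30441, 935), Mul(Rational(-2, 81), I, Pow(7289, Rational(1, 2))))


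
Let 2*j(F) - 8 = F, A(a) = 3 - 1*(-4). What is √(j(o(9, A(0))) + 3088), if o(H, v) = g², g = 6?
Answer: √3110 ≈ 55.767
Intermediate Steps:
A(a) = 7 (A(a) = 3 + 4 = 7)
o(H, v) = 36 (o(H, v) = 6² = 36)
j(F) = 4 + F/2
√(j(o(9, A(0))) + 3088) = √((4 + (½)*36) + 3088) = √((4 + 18) + 3088) = √(22 + 3088) = √3110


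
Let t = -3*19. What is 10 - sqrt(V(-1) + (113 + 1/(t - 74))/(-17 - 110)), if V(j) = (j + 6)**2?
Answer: 10 - sqrt(6673483351)/16637 ≈ 5.0898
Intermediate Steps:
t = -57
V(j) = (6 + j)**2
10 - sqrt(V(-1) + (113 + 1/(t - 74))/(-17 - 110)) = 10 - sqrt((6 - 1)**2 + (113 + 1/(-57 - 74))/(-17 - 110)) = 10 - sqrt(5**2 + (113 + 1/(-131))/(-127)) = 10 - sqrt(25 + (113 - 1/131)*(-1/127)) = 10 - sqrt(25 + (14802/131)*(-1/127)) = 10 - sqrt(25 - 14802/16637) = 10 - sqrt(401123/16637) = 10 - sqrt(6673483351)/16637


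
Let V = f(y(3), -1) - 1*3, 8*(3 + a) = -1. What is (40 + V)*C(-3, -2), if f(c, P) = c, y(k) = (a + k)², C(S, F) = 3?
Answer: 7107/64 ≈ 111.05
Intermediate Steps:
a = -25/8 (a = -3 + (⅛)*(-1) = -3 - ⅛ = -25/8 ≈ -3.1250)
y(k) = (-25/8 + k)²
V = -191/64 (V = (-25 + 8*3)²/64 - 1*3 = (-25 + 24)²/64 - 3 = (1/64)*(-1)² - 3 = (1/64)*1 - 3 = 1/64 - 3 = -191/64 ≈ -2.9844)
(40 + V)*C(-3, -2) = (40 - 191/64)*3 = (2369/64)*3 = 7107/64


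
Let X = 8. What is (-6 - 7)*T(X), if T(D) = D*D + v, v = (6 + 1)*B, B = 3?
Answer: -1105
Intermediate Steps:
v = 21 (v = (6 + 1)*3 = 7*3 = 21)
T(D) = 21 + D² (T(D) = D*D + 21 = D² + 21 = 21 + D²)
(-6 - 7)*T(X) = (-6 - 7)*(21 + 8²) = -13*(21 + 64) = -13*85 = -1105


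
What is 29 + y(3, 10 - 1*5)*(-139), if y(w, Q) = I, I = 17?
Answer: -2334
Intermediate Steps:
y(w, Q) = 17
29 + y(3, 10 - 1*5)*(-139) = 29 + 17*(-139) = 29 - 2363 = -2334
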